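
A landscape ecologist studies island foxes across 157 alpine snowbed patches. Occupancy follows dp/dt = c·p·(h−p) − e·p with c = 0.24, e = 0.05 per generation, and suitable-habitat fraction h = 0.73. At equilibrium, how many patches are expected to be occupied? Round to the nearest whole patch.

p* = h − e/c = 0.73 − 0.2083 = 0.5217.
Expected occupied patches = N × p* = 157 × 0.5217 = 81.90 ≈ 82.

82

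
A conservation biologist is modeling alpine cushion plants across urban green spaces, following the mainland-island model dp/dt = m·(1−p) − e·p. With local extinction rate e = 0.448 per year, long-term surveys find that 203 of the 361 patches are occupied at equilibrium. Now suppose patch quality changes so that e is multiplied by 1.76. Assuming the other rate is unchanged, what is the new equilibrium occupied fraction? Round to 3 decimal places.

Observed p* = 203/361 = 0.56233.
Balance m(1−p*) = e·p* gives m = e·p*/(1−p*) = 0.448×0.56233/0.43767 = 0.57560.
New p* = m/(m+e) = 0.57560/(0.57560+0.78848) = 0.42197.

0.422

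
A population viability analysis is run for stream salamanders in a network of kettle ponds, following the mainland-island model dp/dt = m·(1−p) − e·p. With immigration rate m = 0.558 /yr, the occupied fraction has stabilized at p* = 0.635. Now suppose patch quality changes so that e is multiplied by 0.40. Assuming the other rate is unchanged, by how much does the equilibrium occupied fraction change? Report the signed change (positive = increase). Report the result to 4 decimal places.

0.1781

Balance m(1−p*) = e·p* gives e = m(1−p*)/p* = 0.558×0.36500/0.63500 = 0.32074.
New p* = m/(m+e) = 0.55800/(0.55800+0.12830) = 0.81306.
Δp* = 0.81306 − 0.63500 = +0.17806.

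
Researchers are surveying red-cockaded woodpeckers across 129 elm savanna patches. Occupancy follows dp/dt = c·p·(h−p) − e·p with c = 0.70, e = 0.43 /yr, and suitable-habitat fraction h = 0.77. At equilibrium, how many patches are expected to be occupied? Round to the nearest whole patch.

p* = h − e/c = 0.77 − 0.6143 = 0.1557.
Expected occupied patches = N × p* = 129 × 0.1557 = 20.09 ≈ 20.

20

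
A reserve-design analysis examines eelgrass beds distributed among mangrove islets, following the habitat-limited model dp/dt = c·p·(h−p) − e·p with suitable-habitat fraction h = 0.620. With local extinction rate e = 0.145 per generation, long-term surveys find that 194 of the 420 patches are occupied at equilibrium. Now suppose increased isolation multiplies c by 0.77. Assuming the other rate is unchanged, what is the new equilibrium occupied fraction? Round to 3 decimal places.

Observed p* = 194/420 = 0.46190.
Balance c(h−p*) = e gives c = e/(0.62 − 0.46190) = 0.145/0.15810 = 0.91714.
New p* = 0.62 − e/c = 0.62 − 0.14500/0.70620 = 0.41468.

0.415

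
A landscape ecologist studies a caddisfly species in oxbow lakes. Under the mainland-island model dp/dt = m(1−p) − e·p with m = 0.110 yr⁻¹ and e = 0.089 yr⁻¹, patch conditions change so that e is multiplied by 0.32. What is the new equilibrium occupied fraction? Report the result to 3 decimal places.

Before: p* = 0.110/(0.110+0.089) = 0.5528.
After: m = 0.11, e = 0.02848; p* = 0.11/0.1385 = 0.7943.

0.794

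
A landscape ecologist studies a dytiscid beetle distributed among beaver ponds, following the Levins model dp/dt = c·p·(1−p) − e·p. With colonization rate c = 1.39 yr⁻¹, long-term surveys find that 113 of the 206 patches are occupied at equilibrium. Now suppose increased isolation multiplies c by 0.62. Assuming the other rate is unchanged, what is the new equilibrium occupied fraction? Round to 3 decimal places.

0.272

Observed p* = 113/206 = 0.54854.
Balance c(1−p*) = e gives e = 1.39×(1 − 0.54854) = 0.62753.
New p* = 1 − e/c = 1 − 0.62753/0.86180 = 0.27184.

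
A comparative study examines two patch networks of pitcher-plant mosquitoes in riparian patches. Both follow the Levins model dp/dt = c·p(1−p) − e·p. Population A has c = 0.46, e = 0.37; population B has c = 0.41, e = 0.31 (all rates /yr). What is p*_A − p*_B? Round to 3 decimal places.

A: p*_A = 1 − 0.37/0.46 = 0.1957.
B: p*_B = 1 − 0.31/0.41 = 0.2439.
p*_A − p*_B = 0.1957 − 0.2439 = -0.0483.

-0.048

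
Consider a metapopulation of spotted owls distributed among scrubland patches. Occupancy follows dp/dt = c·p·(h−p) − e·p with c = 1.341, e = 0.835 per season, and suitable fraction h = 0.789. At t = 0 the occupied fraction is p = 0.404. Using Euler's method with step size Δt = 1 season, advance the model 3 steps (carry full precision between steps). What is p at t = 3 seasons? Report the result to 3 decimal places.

0.213

Update rule: p ← p + [c·p·(h−p) − e·p]·Δt with Δt = 1.
p: 0.40400 → 0.27524  (Δp = -0.12876)
p: 0.27524 → 0.23504  (Δp = -0.04020)
p: 0.23504 → 0.21338  (Δp = -0.02166)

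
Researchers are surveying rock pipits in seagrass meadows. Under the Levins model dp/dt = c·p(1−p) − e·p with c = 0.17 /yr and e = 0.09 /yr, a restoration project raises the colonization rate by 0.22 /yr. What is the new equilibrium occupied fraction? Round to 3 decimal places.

Before: p* = 1 − 0.09/0.17 = 0.4706.
After the change, c = 0.39, e = 0.09, so p* = 1 − 0.09/0.39 = 0.7692.

0.769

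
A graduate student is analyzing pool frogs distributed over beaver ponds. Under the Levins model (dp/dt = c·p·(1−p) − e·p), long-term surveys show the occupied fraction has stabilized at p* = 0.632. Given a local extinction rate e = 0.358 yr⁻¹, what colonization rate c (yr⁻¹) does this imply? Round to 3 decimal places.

0.973

At equilibrium c(1−p*) = e, so c = e/(1−p*).
c = 0.358/(1 − 0.632) = 0.358/0.3680 = 0.9728.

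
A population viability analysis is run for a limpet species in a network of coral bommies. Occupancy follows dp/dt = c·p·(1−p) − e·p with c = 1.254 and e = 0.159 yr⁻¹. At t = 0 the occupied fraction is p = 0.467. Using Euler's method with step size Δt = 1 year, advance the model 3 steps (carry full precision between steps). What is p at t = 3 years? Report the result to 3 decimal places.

Update rule: p ← p + [c·p·(1−p) − e·p]·Δt with Δt = 1.
t = 1: p = 0.46700 + (+0.23788) = 0.70488
t = 2: p = 0.70488 + (+0.14879) = 0.85367
t = 3: p = 0.85367 + (+0.02092) = 0.87458

0.875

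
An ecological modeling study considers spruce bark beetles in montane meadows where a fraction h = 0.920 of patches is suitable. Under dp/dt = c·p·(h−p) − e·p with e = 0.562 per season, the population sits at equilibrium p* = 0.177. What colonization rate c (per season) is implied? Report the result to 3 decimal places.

0.756

At equilibrium c(h−p*) = e, so c = e/(h−p*).
c = 0.562/(0.920 − 0.177) = 0.562/0.7430 = 0.7564.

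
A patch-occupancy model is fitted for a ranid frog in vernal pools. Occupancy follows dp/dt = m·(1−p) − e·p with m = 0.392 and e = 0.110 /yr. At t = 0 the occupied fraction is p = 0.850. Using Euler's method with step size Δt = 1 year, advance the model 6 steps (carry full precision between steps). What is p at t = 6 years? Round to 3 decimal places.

0.782

Update rule: p ← p + [m·(1−p) − e·p]·Δt with Δt = 1.
step 1: Δp = -0.03470, p = 0.81530
step 2: Δp = -0.01728, p = 0.79802
step 3: Δp = -0.00861, p = 0.78941
step 4: Δp = -0.00429, p = 0.78513
step 5: Δp = -0.00213, p = 0.78299
step 6: Δp = -0.00106, p = 0.78193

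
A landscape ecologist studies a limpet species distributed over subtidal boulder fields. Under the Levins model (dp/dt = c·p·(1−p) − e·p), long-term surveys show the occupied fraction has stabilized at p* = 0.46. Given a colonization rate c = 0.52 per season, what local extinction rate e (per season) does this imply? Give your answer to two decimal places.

At equilibrium c(1−p*) = e.
e = 0.52 × (1 − 0.46) = 0.52 × 0.5400 = 0.2808.

0.28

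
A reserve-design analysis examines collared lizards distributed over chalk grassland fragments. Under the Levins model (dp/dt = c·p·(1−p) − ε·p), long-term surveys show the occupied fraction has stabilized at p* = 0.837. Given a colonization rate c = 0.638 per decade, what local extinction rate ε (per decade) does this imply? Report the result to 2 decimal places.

0.10

At equilibrium c(1−p*) = ε.
ε = 0.638 × (1 − 0.837) = 0.638 × 0.1630 = 0.1040.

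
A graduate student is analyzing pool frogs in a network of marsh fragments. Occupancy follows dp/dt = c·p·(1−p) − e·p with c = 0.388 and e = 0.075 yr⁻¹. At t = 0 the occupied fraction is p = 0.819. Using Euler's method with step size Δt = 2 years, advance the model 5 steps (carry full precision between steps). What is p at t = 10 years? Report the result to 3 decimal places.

0.807

Update rule: p ← p + [c·p·(1−p) − e·p]·Δt with Δt = 2.
  1  |  dp/dt·Δt = -0.007817  |  p_1 = 0.811183
  2  |  dp/dt·Δt = -0.002822  |  p_2 = 0.808362
  3  |  dp/dt·Δt = -0.001042  |  p_3 = 0.807320
  4  |  dp/dt·Δt = -0.000388  |  p_4 = 0.806932
  5  |  dp/dt·Δt = -0.000145  |  p_5 = 0.806787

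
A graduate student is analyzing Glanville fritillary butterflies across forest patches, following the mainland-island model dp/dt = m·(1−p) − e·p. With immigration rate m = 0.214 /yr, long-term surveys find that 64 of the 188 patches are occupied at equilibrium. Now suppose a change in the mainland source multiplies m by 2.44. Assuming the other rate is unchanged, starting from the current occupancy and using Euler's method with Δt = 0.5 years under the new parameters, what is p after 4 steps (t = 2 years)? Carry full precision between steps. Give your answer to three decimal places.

Observed p* = 64/188 = 0.34043.
Balance m(1−p*) = e·p* gives e = m(1−p*)/p* = 0.214×0.65957/0.34043 = 0.41463.
Starting from p₀ = 0.34043; update p ← p + (dp/dt)·Δt with the new parameters.
t = 0.5: p = 0.34043 + (+0.10163) = 0.44205
t = 1: p = 0.44205 + (+0.05403) = 0.49608
t = 1.5: p = 0.49608 + (+0.02872) = 0.52480
t = 2: p = 0.52480 + (+0.01527) = 0.54007

0.540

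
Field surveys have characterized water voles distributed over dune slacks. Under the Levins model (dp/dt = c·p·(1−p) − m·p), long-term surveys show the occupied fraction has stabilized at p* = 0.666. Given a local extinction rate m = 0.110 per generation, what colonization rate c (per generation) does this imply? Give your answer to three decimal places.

At equilibrium c(1−p*) = m, so c = m/(1−p*).
c = 0.110/(1 − 0.666) = 0.110/0.3340 = 0.3293.

0.329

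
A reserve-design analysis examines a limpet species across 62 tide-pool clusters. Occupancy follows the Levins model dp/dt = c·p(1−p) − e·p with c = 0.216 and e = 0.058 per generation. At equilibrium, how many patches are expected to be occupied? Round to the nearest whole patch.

p* = 1 − e/c = 1 − 0.058/0.216 = 0.7315.
Expected occupied patches = N × p* = 62 × 0.7315 = 45.35 ≈ 45.

45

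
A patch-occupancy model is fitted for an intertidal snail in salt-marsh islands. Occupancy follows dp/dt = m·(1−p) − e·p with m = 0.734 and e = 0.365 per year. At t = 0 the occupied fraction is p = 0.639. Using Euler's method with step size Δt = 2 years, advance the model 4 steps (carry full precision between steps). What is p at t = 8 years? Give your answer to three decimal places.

0.608

Update rule: p ← p + [m·(1−p) − e·p]·Δt with Δt = 2.
p: 0.63900 → 0.70248  (Δp = +0.06348)
p: 0.70248 → 0.62643  (Δp = -0.07605)
p: 0.62643 → 0.71754  (Δp = +0.09110)
p: 0.71754 → 0.60839  (Δp = -0.10914)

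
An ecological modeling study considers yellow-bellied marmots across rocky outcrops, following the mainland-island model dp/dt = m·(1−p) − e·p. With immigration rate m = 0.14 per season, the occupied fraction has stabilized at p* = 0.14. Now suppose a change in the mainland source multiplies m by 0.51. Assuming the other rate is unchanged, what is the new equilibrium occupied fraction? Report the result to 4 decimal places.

Balance m(1−p*) = e·p* gives e = m(1−p*)/p* = 0.14×0.86000/0.14000 = 0.86000.
New p* = m/(m+e) = 0.07140/(0.07140+0.86000) = 0.07666.

0.0767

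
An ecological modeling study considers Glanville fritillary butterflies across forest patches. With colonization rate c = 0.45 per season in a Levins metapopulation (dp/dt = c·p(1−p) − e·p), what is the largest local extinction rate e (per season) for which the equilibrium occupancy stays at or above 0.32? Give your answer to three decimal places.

0.306

1 − e/c ≥ 0.32 ⇒ e ≤ c(1 − 0.32) = 0.45 × 0.6800.
e_max = 0.3060.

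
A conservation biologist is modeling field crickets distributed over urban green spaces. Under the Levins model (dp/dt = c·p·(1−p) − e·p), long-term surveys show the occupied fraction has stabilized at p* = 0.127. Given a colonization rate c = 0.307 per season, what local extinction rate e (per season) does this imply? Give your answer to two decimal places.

At equilibrium c(1−p*) = e.
e = 0.307 × (1 − 0.127) = 0.307 × 0.8730 = 0.2680.

0.27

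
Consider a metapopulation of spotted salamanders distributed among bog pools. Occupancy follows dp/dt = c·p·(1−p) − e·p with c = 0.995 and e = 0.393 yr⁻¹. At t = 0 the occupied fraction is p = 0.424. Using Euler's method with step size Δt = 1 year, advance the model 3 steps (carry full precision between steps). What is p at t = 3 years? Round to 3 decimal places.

0.581

Update rule: p ← p + [c·p·(1−p) − e·p]·Δt with Δt = 1.
  1  |  dp/dt·Δt = +0.076371  |  p_1 = 0.500371
  2  |  dp/dt·Δt = +0.052104  |  p_2 = 0.552475
  3  |  dp/dt·Δt = +0.028887  |  p_3 = 0.581362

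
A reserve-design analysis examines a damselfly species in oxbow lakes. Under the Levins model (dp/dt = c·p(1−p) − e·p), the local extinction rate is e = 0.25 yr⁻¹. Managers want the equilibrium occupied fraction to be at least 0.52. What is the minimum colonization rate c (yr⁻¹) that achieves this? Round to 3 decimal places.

p* = 1 − e/c ≥ 0.52 requires e/c ≤ 0.4800, i.e. c ≥ e/0.4800.
c_min = 0.25/0.4800 = 0.5208.

0.521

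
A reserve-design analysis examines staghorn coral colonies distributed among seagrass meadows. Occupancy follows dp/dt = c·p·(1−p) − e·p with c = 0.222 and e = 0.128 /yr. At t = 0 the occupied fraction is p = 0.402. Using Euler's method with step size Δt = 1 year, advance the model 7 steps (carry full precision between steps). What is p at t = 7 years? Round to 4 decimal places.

Update rule: p ← p + [c·p·(1−p) − e·p]·Δt with Δt = 1.
t = 1: p = 0.40200 + (+0.00191) = 0.40391
t = 2: p = 0.40391 + (+0.00175) = 0.40566
t = 3: p = 0.40566 + (+0.00160) = 0.40726
t = 4: p = 0.40726 + (+0.00146) = 0.40872
t = 5: p = 0.40872 + (+0.00133) = 0.41006
t = 6: p = 0.41006 + (+0.00122) = 0.41127
t = 7: p = 0.41127 + (+0.00111) = 0.41238

0.4124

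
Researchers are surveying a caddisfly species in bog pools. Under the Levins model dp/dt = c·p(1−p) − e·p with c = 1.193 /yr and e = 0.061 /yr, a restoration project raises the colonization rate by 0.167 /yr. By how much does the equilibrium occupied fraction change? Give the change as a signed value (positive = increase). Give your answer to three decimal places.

Before: p* = 1 − 0.061/1.193 = 0.9489.
After the change, c = 1.36, e = 0.061, so p* = 1 − 0.061/1.36 = 0.9551.
Δp* = 0.9551 − 0.9489 = +0.0063.

0.006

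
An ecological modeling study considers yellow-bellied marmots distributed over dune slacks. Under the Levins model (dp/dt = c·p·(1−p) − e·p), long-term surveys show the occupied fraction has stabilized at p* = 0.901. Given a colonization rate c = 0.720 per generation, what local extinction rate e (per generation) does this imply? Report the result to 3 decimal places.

0.071

At equilibrium c(1−p*) = e.
e = 0.720 × (1 − 0.901) = 0.720 × 0.0990 = 0.0713.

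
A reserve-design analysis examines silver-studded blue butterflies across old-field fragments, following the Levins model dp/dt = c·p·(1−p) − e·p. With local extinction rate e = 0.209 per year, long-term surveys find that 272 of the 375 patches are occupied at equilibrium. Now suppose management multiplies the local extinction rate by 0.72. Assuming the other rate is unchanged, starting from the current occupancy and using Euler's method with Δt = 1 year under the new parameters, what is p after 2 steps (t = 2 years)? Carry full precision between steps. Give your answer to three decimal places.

0.788

Observed p* = 272/375 = 0.72533.
Balance c(1−p*) = e gives c = e/(1 − 0.72533) = 0.209/0.27467 = 0.76092.
Starting from p₀ = 0.72533; update p ← p + (dp/dt)·Δt with the new parameters.
p: 0.72533 → 0.76778  (Δp = +0.04245)
p: 0.76778 → 0.78791  (Δp = +0.02013)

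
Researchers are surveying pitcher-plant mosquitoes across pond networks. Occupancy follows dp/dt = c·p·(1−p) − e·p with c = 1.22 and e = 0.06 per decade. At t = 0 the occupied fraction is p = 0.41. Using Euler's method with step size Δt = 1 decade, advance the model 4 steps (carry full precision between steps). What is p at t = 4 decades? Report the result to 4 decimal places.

Update rule: p ← p + [c·p·(1−p) − e·p]·Δt with Δt = 1.
step 1: Δp = +0.27052, p = 0.68052
step 2: Δp = +0.22441, p = 0.90493
step 3: Δp = +0.05066, p = 0.95559
step 4: Δp = -0.00556, p = 0.95003

0.9500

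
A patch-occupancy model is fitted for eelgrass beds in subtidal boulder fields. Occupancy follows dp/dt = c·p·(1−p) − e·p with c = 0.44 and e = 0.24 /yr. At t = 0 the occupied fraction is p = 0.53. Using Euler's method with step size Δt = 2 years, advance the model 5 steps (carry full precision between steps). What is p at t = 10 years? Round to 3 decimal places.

Update rule: p ← p + [c·p·(1−p) − e·p]·Δt with Δt = 2.
  1  |  dp/dt·Δt = -0.035192  |  p_1 = 0.494808
  2  |  dp/dt·Δt = -0.017532  |  p_2 = 0.477276
  3  |  dp/dt·Δt = -0.009547  |  p_3 = 0.467729
  4  |  dp/dt·Δt = -0.005427  |  p_4 = 0.462303
  5  |  dp/dt·Δt = -0.003156  |  p_5 = 0.459147

0.459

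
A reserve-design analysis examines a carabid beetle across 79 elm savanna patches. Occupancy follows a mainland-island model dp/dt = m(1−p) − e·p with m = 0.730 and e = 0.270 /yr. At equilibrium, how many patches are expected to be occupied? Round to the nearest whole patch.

p* = m/(m+e) = 0.730/1.0000 = 0.7300.
Expected occupied patches = N × p* = 79 × 0.7300 = 57.67 ≈ 58.

58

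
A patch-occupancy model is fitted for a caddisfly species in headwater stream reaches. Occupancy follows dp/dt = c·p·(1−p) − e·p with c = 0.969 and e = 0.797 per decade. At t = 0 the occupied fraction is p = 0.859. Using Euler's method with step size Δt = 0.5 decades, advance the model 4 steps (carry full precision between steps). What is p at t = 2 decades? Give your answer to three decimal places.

Update rule: p ← p + [c·p·(1−p) − e·p]·Δt with Δt = 0.5.
step 1: Δp = -0.28363, p = 0.57537
step 2: Δp = -0.11091, p = 0.46446
step 3: Δp = -0.06457, p = 0.39988
step 4: Δp = -0.04309, p = 0.35680

0.357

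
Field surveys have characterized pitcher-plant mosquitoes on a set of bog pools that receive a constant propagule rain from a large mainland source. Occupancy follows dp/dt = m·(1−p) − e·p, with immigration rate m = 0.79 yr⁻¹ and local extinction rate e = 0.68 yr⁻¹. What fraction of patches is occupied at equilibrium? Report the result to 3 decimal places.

At equilibrium the propagule rain into empty patches balances local extinction: m(1−p*) = e·p*.
p* = m/(m+e) = 0.79/(0.79+0.68) = 0.79/1.4700 = 0.5374.

0.537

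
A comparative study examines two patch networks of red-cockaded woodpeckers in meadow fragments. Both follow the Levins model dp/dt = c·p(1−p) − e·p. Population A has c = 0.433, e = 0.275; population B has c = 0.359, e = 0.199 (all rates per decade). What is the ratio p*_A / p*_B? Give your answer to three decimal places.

A: p*_A = 1 − 0.275/0.433 = 0.3649.
B: p*_B = 1 − 0.199/0.359 = 0.4457.
p*_A / p*_B = 0.3649/0.4457 = 0.8187.

0.819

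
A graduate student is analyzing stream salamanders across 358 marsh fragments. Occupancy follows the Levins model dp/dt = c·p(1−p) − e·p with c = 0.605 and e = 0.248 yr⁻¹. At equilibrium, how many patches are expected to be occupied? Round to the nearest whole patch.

p* = 1 − e/c = 1 − 0.248/0.605 = 0.5901.
Expected occupied patches = N × p* = 358 × 0.5901 = 211.25 ≈ 211.

211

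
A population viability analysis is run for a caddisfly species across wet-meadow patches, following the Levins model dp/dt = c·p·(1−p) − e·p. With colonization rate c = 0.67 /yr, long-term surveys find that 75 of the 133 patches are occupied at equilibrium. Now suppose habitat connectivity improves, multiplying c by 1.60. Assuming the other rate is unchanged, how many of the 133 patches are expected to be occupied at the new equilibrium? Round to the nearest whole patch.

97

Observed p* = 75/133 = 0.56391.
Balance c(1−p*) = e gives e = 0.67×(1 − 0.56391) = 0.29218.
New p* = 1 − e/c = 1 − 0.29218/1.07200 = 0.72744.
Expected occupied = 133 × 0.72744 = 96.75 ≈ 97.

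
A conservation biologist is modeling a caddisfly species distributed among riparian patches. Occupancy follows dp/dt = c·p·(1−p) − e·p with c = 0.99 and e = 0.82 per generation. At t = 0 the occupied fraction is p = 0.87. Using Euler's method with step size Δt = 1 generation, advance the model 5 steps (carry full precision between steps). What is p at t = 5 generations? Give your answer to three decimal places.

Update rule: p ← p + [c·p·(1−p) − e·p]·Δt with Δt = 1.
p: 0.87000 → 0.26857  (Δp = -0.60143)
p: 0.26857 → 0.24282  (Δp = -0.02575)
p: 0.24282 → 0.22573  (Δp = -0.01709)
p: 0.22573 → 0.21366  (Δp = -0.01207)
p: 0.21366 → 0.20479  (Δp = -0.00887)

0.205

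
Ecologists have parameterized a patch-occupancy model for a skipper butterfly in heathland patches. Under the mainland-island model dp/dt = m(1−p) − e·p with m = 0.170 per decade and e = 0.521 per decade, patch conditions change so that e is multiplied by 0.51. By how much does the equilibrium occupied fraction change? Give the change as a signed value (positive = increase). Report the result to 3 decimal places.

0.144

Before: p* = 0.170/(0.170+0.521) = 0.2460.
After: m = 0.17, e = 0.26571; p* = 0.17/0.4357 = 0.3902.
Δp* = 0.3902 − 0.2460 = +0.1441.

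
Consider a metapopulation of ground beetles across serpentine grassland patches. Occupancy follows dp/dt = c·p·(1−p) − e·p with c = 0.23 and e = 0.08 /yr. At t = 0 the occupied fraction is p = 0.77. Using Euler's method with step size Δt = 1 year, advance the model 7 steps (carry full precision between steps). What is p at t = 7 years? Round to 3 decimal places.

Update rule: p ← p + [c·p·(1−p) − e·p]·Δt with Δt = 1.
t = 1: p = 0.77000 + (-0.02087) = 0.74913
t = 2: p = 0.74913 + (-0.01671) = 0.73243
t = 3: p = 0.73243 + (-0.01352) = 0.71891
t = 4: p = 0.71891 + (-0.01103) = 0.70787
t = 5: p = 0.70787 + (-0.00907) = 0.69880
t = 6: p = 0.69880 + (-0.00749) = 0.69131
t = 7: p = 0.69131 + (-0.00622) = 0.68509

0.685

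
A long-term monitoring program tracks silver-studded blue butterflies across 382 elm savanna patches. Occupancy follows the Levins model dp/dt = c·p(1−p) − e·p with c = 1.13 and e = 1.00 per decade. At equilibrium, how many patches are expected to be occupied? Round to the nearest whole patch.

44

p* = 1 − e/c = 1 − 1.00/1.13 = 0.1150.
Expected occupied patches = N × p* = 382 × 0.1150 = 43.95 ≈ 44.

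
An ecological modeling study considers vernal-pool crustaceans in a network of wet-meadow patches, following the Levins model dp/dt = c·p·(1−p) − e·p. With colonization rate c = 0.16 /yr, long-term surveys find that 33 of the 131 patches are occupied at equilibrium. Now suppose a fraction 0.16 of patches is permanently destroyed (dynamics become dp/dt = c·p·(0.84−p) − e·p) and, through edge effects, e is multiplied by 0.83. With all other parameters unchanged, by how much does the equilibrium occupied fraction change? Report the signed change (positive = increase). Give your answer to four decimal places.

Observed p* = 33/131 = 0.25191.
Balance c(1−p*) = e gives e = 0.16×(1 − 0.25191) = 0.11969.
New p* = 0.84 − e/c = 0.84 − 0.09934/0.16000 = 0.21913.
Δp* = 0.21913 − 0.25191 = -0.03278.

-0.0328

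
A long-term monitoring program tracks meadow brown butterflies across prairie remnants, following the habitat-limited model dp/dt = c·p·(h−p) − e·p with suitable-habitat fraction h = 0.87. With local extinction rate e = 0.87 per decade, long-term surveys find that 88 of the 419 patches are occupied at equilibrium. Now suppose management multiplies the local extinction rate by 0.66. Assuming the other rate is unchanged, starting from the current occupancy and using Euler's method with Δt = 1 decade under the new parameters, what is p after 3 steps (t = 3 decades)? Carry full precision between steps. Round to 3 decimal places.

Observed p* = 88/419 = 0.21002.
Balance c(h−p*) = e gives c = e/(0.87 − 0.21002) = 0.87/0.65998 = 1.31823.
Starting from p₀ = 0.21002; update p ← p + (dp/dt)·Δt with the new parameters.
  1  |  dp/dt·Δt = +0.062125  |  p_1 = 0.272149
  2  |  dp/dt·Δt = +0.058214  |  p_2 = 0.330363
  3  |  dp/dt·Δt = +0.045314  |  p_3 = 0.375677

0.376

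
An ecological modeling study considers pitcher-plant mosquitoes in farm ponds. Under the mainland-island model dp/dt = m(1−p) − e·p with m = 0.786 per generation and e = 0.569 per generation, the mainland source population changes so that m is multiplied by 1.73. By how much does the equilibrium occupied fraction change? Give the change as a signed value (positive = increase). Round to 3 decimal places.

Before: p* = 0.786/(0.786+0.569) = 0.5801.
After: m = 1.35978, e = 0.569; p* = 1.35978/1.9288 = 0.7050.
Δp* = 0.7050 − 0.5801 = +0.1249.

0.125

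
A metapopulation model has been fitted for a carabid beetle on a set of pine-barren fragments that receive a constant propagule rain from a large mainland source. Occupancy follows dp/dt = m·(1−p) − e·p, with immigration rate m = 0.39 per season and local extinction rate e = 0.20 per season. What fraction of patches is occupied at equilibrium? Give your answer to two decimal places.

At equilibrium the propagule rain into empty patches balances local extinction: m(1−p*) = e·p*.
p* = m/(m+e) = 0.39/(0.39+0.20) = 0.39/0.5900 = 0.6610.

0.66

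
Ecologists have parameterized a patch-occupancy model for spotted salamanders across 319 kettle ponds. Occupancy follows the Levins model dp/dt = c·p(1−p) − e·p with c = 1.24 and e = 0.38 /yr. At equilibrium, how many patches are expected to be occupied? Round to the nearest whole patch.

p* = 1 − e/c = 1 − 0.38/1.24 = 0.6935.
Expected occupied patches = N × p* = 319 × 0.6935 = 221.24 ≈ 221.

221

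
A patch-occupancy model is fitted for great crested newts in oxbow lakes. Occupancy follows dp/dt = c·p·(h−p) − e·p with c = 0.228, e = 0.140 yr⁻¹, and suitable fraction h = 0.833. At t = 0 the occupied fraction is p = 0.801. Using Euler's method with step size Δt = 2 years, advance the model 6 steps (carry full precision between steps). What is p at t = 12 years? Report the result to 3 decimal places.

0.335

Update rule: p ← p + [c·p·(h−p) − e·p]·Δt with Δt = 2.
p: 0.80100 → 0.58841  (Δp = -0.21259)
p: 0.58841 → 0.48928  (Δp = -0.09913)
p: 0.48928 → 0.42897  (Δp = -0.06031)
p: 0.42897 → 0.38789  (Δp = -0.04108)
p: 0.38789 → 0.35801  (Δp = -0.02988)
p: 0.35801 → 0.33531  (Δp = -0.02270)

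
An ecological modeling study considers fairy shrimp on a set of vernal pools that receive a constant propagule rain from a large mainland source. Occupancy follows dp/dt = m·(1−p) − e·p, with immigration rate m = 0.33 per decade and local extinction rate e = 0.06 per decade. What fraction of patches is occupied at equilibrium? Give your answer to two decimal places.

Setting dp/dt = 0: m − m·p* = e·p*, so m = (m+e)·p*.
p* = m/(m+e) = 0.33/(0.33+0.06) = 0.33/0.3900 = 0.8462.

0.85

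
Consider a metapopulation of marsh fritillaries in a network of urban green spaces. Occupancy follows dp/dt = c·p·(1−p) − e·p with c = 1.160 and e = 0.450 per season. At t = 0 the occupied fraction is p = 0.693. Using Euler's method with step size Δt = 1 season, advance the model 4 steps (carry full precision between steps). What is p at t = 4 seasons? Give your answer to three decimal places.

Update rule: p ← p + [c·p·(1−p) − e·p]·Δt with Δt = 1.
p: 0.69300 → 0.62794  (Δp = -0.06506)
p: 0.62794 → 0.61638  (Δp = -0.01156)
p: 0.61638 → 0.61330  (Δp = -0.00308)
p: 0.61330 → 0.61242  (Δp = -0.00087)

0.612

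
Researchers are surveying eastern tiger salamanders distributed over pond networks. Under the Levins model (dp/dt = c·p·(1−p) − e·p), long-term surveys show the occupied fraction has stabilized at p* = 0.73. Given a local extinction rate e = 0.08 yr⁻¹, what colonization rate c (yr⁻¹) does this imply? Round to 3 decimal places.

At equilibrium c(1−p*) = e, so c = e/(1−p*).
c = 0.08/(1 − 0.73) = 0.08/0.2700 = 0.2963.

0.296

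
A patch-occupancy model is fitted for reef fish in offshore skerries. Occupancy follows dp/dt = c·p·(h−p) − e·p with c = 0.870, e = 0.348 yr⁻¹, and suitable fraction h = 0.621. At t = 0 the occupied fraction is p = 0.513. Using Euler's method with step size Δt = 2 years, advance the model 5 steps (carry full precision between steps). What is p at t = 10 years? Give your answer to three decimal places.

Update rule: p ← p + [c·p·(h−p) − e·p]·Δt with Δt = 2.
step 1: Δp = -0.26065, p = 0.25235
step 2: Δp = -0.01377, p = 0.23859
step 3: Δp = -0.00730, p = 0.23129
step 4: Δp = -0.00414, p = 0.22715
step 5: Δp = -0.00243, p = 0.22472

0.225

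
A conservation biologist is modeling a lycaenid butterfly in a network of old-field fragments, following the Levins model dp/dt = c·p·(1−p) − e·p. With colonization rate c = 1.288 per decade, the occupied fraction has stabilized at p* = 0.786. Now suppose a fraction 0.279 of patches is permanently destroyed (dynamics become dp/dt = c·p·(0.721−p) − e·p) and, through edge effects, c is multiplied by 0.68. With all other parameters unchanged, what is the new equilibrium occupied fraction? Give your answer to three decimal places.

Balance c(1−p*) = e gives e = 1.288×(1 − 0.78600) = 0.27563.
New p* = 0.721 − e/c = 0.721 − 0.27563/0.87584 = 0.40630.

0.406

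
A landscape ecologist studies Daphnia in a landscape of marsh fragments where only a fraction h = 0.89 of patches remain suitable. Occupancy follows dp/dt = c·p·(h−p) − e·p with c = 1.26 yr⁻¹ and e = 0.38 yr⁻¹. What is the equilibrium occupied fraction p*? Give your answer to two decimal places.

Setting dp/dt = 0 and dividing by p* gives c·(h−p*) = e.
So p* = h − e/c = 0.89 − 0.38/1.26 = 0.89 − 0.3016 = 0.5884.

0.59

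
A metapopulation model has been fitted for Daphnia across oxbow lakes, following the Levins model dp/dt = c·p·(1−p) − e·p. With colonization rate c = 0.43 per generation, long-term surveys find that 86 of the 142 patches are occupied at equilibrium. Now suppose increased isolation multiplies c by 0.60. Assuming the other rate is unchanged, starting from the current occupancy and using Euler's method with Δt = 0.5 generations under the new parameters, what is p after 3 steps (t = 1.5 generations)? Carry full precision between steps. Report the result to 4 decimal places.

0.5504

Observed p* = 86/142 = 0.60563.
Balance c(1−p*) = e gives e = 0.43×(1 − 0.60563) = 0.16958.
Starting from p₀ = 0.60563; update p ← p + (dp/dt)·Δt with the new parameters.
p: 0.60563 → 0.58509  (Δp = -0.02054)
p: 0.58509 → 0.56680  (Δp = -0.01829)
p: 0.56680 → 0.55042  (Δp = -0.01638)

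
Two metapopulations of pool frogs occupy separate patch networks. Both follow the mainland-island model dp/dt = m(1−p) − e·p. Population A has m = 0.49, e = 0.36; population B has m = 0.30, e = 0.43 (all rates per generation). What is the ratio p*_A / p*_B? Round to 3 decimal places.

A: p*_A = m/(m+e) = 0.49/0.8500 = 0.5765.
B: p*_B = 0.30/0.7300 = 0.4110.
p*_A / p*_B = 0.5765/0.4110 = 1.4027.

1.403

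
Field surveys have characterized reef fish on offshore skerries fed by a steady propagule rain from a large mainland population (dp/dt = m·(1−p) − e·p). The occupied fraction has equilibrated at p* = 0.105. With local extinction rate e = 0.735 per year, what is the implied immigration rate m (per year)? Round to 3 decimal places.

0.086

At equilibrium m(1−p*) = e·p*, so m = e·p*/(1−p*).
m = 0.735 × 0.105 / 0.8950 = 0.0772/0.8950 = 0.0862.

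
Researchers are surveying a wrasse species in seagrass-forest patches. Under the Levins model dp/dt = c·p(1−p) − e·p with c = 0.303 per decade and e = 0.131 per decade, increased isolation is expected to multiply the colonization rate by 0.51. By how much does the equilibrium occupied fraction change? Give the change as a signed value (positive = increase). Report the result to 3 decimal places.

-0.415

Before: p* = 1 − 0.131/0.303 = 0.5677.
After the change, c = 0.15453, e = 0.131, so p* = 1 − 0.131/0.15453 = 0.1523.
Δp* = 0.1523 − 0.5677 = -0.4154.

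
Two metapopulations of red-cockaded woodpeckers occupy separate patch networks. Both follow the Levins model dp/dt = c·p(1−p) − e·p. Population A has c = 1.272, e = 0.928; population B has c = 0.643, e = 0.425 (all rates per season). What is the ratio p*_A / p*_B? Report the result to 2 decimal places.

A: p*_A = 1 − 0.928/1.272 = 0.2704.
B: p*_B = 1 − 0.425/0.643 = 0.3390.
p*_A / p*_B = 0.2704/0.3390 = 0.7977.

0.80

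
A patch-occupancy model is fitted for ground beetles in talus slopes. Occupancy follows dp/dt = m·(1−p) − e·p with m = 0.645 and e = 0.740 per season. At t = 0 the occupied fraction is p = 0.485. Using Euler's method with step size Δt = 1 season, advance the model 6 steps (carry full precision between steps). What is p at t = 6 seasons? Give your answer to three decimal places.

Update rule: p ← p + [m·(1−p) − e·p]·Δt with Δt = 1.
p: 0.48500 → 0.45827  (Δp = -0.02672)
p: 0.45827 → 0.46856  (Δp = +0.01029)
p: 0.46856 → 0.46460  (Δp = -0.00396)
p: 0.46460 → 0.46613  (Δp = +0.00153)
p: 0.46613 → 0.46554  (Δp = -0.00059)
p: 0.46554 → 0.46577  (Δp = +0.00023)

0.466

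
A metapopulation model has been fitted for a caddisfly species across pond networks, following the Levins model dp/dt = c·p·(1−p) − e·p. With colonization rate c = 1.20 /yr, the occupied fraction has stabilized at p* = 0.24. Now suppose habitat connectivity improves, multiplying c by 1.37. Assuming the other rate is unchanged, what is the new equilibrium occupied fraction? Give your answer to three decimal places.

0.445

Balance c(1−p*) = e gives e = 1.20×(1 − 0.24000) = 0.91200.
New p* = 1 − e/c = 1 − 0.91200/1.64400 = 0.44526.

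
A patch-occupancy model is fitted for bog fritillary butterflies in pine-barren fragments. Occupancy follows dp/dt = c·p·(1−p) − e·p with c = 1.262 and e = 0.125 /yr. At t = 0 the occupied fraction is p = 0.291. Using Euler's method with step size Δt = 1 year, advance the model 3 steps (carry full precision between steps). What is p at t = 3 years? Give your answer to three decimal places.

Update rule: p ← p + [c·p·(1−p) − e·p]·Δt with Δt = 1.
step 1: Δp = +0.22400, p = 0.51500
step 2: Δp = +0.25084, p = 0.76584
step 3: Δp = +0.13058, p = 0.89642

0.896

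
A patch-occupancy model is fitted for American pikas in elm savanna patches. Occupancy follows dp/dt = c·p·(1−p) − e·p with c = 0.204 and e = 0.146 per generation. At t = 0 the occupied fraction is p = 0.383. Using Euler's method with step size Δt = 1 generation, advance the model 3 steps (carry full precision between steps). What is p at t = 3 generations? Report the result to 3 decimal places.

0.362

Update rule: p ← p + [c·p·(1−p) − e·p]·Δt with Δt = 1.
step 1: Δp = -0.00771, p = 0.37529
step 2: Δp = -0.00697, p = 0.36832
step 3: Δp = -0.00631, p = 0.36201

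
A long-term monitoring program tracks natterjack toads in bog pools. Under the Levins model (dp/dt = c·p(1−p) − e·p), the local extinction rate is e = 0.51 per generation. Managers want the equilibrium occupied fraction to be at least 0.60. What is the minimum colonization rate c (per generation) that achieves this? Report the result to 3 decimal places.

p* = 1 − e/c ≥ 0.60 requires e/c ≤ 0.4000, i.e. c ≥ e/0.4000.
c_min = 0.51/0.4000 = 1.2750.

1.275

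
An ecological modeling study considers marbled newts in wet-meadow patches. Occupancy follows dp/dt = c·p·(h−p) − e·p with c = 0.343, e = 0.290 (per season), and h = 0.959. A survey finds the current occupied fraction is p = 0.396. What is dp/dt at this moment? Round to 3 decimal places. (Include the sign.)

-0.038

Colonization term: c·p·(h−p) = 0.343×0.396×0.5630 = 0.07647.
Extinction term: e·p = 0.11484.
dp/dt = 0.07647 − 0.11484 = -0.03837.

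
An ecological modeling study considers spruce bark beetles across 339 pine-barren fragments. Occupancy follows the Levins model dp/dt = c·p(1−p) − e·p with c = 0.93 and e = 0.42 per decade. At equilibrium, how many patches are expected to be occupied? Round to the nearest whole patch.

p* = 1 − e/c = 1 − 0.42/0.93 = 0.5484.
Expected occupied patches = N × p* = 339 × 0.5484 = 185.90 ≈ 186.

186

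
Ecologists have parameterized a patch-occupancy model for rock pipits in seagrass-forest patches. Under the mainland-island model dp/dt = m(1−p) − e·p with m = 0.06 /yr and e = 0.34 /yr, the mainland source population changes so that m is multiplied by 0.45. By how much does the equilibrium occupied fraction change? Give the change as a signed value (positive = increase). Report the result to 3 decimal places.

-0.076

Before: p* = 0.06/(0.06+0.34) = 0.1500.
After: m = 0.027, e = 0.34; p* = 0.027/0.3670 = 0.0736.
Δp* = 0.0736 − 0.1500 = -0.0764.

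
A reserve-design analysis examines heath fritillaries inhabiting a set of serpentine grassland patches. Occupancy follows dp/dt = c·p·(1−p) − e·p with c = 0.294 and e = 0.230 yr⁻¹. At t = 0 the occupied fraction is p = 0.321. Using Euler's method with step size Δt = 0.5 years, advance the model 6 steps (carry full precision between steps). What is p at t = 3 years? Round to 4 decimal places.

Update rule: p ← p + [c·p·(1−p) − e·p]·Δt with Δt = 0.5.
step 1: Δp = -0.00488, p = 0.31612
step 2: Δp = -0.00457, p = 0.31155
step 3: Δp = -0.00430, p = 0.30725
step 4: Δp = -0.00405, p = 0.30321
step 5: Δp = -0.00381, p = 0.29939
step 6: Δp = -0.00360, p = 0.29580

0.2958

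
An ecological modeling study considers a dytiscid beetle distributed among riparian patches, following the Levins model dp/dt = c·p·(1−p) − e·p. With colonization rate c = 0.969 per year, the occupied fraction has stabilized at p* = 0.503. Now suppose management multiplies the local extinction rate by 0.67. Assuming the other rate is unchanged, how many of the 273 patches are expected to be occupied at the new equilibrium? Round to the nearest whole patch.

182

Balance c(1−p*) = e gives e = 0.969×(1 − 0.50300) = 0.48159.
New p* = 1 − e/c = 1 − 0.32267/0.96900 = 0.66701.
Expected occupied = 273 × 0.66701 = 182.09 ≈ 182.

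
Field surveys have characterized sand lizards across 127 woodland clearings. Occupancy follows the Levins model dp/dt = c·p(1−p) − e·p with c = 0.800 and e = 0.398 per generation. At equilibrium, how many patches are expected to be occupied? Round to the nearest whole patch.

p* = 1 − e/c = 1 − 0.398/0.800 = 0.5025.
Expected occupied patches = N × p* = 127 × 0.5025 = 63.82 ≈ 64.

64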